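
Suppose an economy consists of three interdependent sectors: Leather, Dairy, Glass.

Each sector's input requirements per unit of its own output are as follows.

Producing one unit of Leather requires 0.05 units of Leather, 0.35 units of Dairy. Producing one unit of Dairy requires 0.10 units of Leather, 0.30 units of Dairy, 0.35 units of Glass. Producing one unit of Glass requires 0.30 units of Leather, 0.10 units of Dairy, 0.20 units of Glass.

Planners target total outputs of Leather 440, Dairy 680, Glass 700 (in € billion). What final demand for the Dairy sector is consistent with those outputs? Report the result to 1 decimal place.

I − A =
  [   0.95    -0.10    -0.30]
  [  -0.35     0.70    -0.10]
  [   0.00    -0.35     0.80]
d = (I − A) x:
  d_1 = (+0.95)·440 + (-0.10)·680 + (-0.30)·700 = 140.0
  d_2 = (-0.35)·440 + (+0.70)·680 + (-0.10)·700 = 252.0
  d_3 = (+0.00)·440 + (-0.35)·680 + (+0.80)·700 = 322.0

d_2 = 252.0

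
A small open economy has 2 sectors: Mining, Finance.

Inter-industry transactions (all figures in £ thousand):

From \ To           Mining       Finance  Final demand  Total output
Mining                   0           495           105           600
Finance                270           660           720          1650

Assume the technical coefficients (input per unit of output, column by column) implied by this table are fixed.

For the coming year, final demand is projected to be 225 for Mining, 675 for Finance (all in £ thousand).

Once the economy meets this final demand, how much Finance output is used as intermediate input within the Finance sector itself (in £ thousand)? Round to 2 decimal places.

z_22 = 667.74

Technical coefficients a_ij = z_ij / X_j:
  a_11 = 0/600 = 0.00, a_21 = 270/600 = 0.45
  a_12 = 495/1650 = 0.30, a_22 = 660/1650 = 0.40
I − A =
  [   1.00    -0.30]
  [  -0.45     0.60]
det(I−A) = (1.00)(0.60) − (-0.30)(-0.45) = 0.4650
adj(I−A) = [[0.60, 0.30], [0.45, 1.00]]
(I − A)⁻¹ = adj(I−A) / det(I−A) ≈
  [   1.2903     0.6452]
  [   0.9677     2.1505]
First solve x = (I − A)⁻¹ d = adj(I−A)·d / det(I−A); in particular x_2 = (0.45·225 + 1.00·675) / 0.4650 = 776.25 / 0.4650 ≈ 1669.3548.
Intermediate flow from 2 to 2: z_22 = a_22 · x_2 = 0.40 × 776.25 / 0.4650 = 310.50 / 0.4650 ≈ 667.74.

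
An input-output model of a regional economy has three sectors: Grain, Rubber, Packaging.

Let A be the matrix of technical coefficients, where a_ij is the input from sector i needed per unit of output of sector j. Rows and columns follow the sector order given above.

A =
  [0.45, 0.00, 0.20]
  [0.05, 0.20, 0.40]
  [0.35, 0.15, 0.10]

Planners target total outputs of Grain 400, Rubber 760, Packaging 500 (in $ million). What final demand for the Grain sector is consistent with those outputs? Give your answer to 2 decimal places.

I − A =
  [   0.55     0.00    -0.20]
  [  -0.05     0.80    -0.40]
  [  -0.35    -0.15     0.90]
d = (I − A) x:
  d_1 = (+0.55)·400 + (+0.00)·760 + (-0.20)·500 = 120.00
  d_2 = (-0.05)·400 + (+0.80)·760 + (-0.40)·500 = 388.00
  d_3 = (-0.35)·400 + (-0.15)·760 + (+0.90)·500 = 196.00

d_1 = 120.00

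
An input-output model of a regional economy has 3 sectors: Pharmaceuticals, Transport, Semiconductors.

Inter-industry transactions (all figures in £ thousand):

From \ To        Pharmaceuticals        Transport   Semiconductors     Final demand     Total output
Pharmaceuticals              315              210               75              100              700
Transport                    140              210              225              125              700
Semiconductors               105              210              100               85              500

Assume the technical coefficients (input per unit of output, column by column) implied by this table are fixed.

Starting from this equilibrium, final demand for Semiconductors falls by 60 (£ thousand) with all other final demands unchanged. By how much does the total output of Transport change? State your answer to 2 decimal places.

Δx_T = -118.29

Technical coefficients a_ij = z_ij / X_j:
  a_PP = 315/700 = 0.45, a_TP = 140/700 = 0.20, a_SP = 105/700 = 0.15
  a_PT = 210/700 = 0.30, a_TT = 210/700 = 0.30, a_ST = 210/700 = 0.30
  a_PS = 75/500 = 0.15, a_TS = 225/500 = 0.45, a_SS = 100/500 = 0.20
I − A =
  [   0.55    -0.30    -0.15]
  [  -0.20     0.70    -0.45]
  [  -0.15    -0.30     0.80]
Cofactors of I−A, C_ij = (−1)^(i+j)·(minor ij) (rows/columns in the sector order above):
  C_11 = (0.70)(0.80) − (-0.45)(-0.30) = 0.4250
  C_12 = −[(-0.20)(0.80) − (-0.45)(-0.15)] = 0.2275
  C_13 = (-0.20)(-0.30) − (0.70)(-0.15) = 0.1650
  C_21 = −[(-0.30)(0.80) − (-0.15)(-0.30)] = 0.2850
  C_22 = (0.55)(0.80) − (-0.15)(-0.15) = 0.4175
  C_23 = −[(0.55)(-0.30) − (-0.30)(-0.15)] = 0.2100
  C_31 = (-0.30)(-0.45) − (-0.15)(0.70) = 0.2400
  C_32 = −[(0.55)(-0.45) − (-0.15)(-0.20)] = 0.2775
  C_33 = (0.55)(0.70) − (-0.30)(-0.20) = 0.3250
det(I−A) = Σ_j (I−A)_1j·C_1j = (0.55)(0.4250) + (-0.30)(0.2275) + (-0.15)(0.1650) = 0.14075
adj(I−A) = Cᵀ =
  [ 0.4250   0.2850   0.2400]
  [ 0.2275   0.4175   0.2775]
  [ 0.1650   0.2100   0.3250]
(I − A)⁻¹ = adj(I−A) / det(I−A) ≈
  [   3.0195     2.0249     1.7052]
  [   1.6163     2.9663     1.9716]
  [   1.1723     1.4920     2.3091]
Δx = (I − A)⁻¹ Δd with Δd having -60 in the Semiconductors component and 0 elsewhere.
So Δx_T = L_TS · (-60), where L_TS = adj(I−A)_TS / det(I−A) = 0.2775 / 0.14075.
Δx_T = 0.2775 × (-60) / 0.14075 = -16.65 / 0.14075 ≈ -118.29.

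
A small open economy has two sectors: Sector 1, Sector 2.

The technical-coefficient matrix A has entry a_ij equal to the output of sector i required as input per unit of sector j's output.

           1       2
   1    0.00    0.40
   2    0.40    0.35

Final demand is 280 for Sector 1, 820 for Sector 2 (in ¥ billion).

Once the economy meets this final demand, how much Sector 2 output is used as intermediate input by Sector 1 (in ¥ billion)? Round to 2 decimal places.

I − A =
  [   1.00    -0.40]
  [  -0.40     0.65]
det(I−A) = (1.00)(0.65) − (-0.40)(-0.40) = 0.4900
adj(I−A) = [[0.65, 0.40], [0.40, 1.00]]
(I − A)⁻¹ = adj(I−A) / det(I−A) ≈
  [   1.3265     0.8163]
  [   0.8163     2.0408]
First solve x = (I − A)⁻¹ d = adj(I−A)·d / det(I−A); in particular x_1 = (0.65·280 + 0.40·820) / 0.4900 = 510.00 / 0.4900 ≈ 1040.8163.
Intermediate flow from 2 to 1: z_21 = a_21 · x_1 = 0.40 × 510.00 / 0.4900 = 204.00 / 0.4900 ≈ 416.33.

z_21 = 416.33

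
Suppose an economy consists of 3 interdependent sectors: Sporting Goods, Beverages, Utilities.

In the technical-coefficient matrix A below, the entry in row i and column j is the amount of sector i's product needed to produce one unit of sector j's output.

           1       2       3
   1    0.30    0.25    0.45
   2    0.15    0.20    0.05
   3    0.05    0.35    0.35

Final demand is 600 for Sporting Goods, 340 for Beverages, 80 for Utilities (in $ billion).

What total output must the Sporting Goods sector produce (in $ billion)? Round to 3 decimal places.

I − A =
  [   0.70    -0.25    -0.45]
  [  -0.15     0.80    -0.05]
  [  -0.05    -0.35     0.65]
Cofactors of I−A, C_ij = (−1)^(i+j)·(minor ij) (rows/columns in the sector order above):
  C_11 = (0.80)(0.65) − (-0.05)(-0.35) = 0.5025
  C_12 = −[(-0.15)(0.65) − (-0.05)(-0.05)] = 0.1000
  C_13 = (-0.15)(-0.35) − (0.80)(-0.05) = 0.0925
  C_21 = −[(-0.25)(0.65) − (-0.45)(-0.35)] = 0.3200
  C_22 = (0.70)(0.65) − (-0.45)(-0.05) = 0.4325
  C_23 = −[(0.70)(-0.35) − (-0.25)(-0.05)] = 0.2575
  C_31 = (-0.25)(-0.05) − (-0.45)(0.80) = 0.3725
  C_32 = −[(0.70)(-0.05) − (-0.45)(-0.15)] = 0.1025
  C_33 = (0.70)(0.80) − (-0.25)(-0.15) = 0.5225
det(I−A) = Σ_j (I−A)_1j·C_1j = (0.70)(0.5025) + (-0.25)(0.1000) + (-0.45)(0.0925) = 0.285125
adj(I−A) = Cᵀ =
  [ 0.5025   0.3200   0.3725]
  [ 0.1000   0.4325   0.1025]
  [ 0.0925   0.2575   0.5225]
(I − A)⁻¹ = adj(I−A) / det(I−A) ≈
  [   1.7624     1.1223     1.3064]
  [   0.3507     1.5169     0.3595]
  [   0.3244     0.9031     1.8325]
x = (I − A)⁻¹ d = adj(I−A)·d / det(I−A), with det(I−A) = 0.285125:
  x_1 = (0.5025·600 + 0.3200·340 + 0.3725·80) / 0.285125 = 440.10 / 0.285125 ≈ 1543.534
  x_2 = (0.1000·600 + 0.4325·340 + 0.1025·80) / 0.285125 = 215.25 / 0.285125 ≈ 754.932
  x_3 = (0.0925·600 + 0.2575·340 + 0.5225·80) / 0.285125 = 184.85 / 0.285125 ≈ 648.312

x_1 = 1543.534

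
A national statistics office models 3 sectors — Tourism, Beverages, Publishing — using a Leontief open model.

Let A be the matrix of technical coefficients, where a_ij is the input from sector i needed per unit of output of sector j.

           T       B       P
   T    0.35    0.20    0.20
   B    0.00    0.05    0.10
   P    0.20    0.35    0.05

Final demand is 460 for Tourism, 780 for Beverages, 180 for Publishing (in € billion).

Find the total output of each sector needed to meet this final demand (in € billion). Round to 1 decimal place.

x_T = 1225.7, x_B = 903.2, x_P = 780.3

I − A =
  [   0.65    -0.20    -0.20]
  [   0.00     0.95    -0.10]
  [  -0.20    -0.35     0.95]
Cofactors of I−A, C_ij = (−1)^(i+j)·(minor ij) (rows/columns in the sector order above):
  C_11 = (0.95)(0.95) − (-0.10)(-0.35) = 0.8675
  C_12 = −[(0.00)(0.95) − (-0.10)(-0.20)] = 0.0200
  C_13 = (0.00)(-0.35) − (0.95)(-0.20) = 0.1900
  C_21 = −[(-0.20)(0.95) − (-0.20)(-0.35)] = 0.2600
  C_22 = (0.65)(0.95) − (-0.20)(-0.20) = 0.5775
  C_23 = −[(0.65)(-0.35) − (-0.20)(-0.20)] = 0.2675
  C_31 = (-0.20)(-0.10) − (-0.20)(0.95) = 0.2100
  C_32 = −[(0.65)(-0.10) − (-0.20)(0.00)] = 0.0650
  C_33 = (0.65)(0.95) − (-0.20)(0.00) = 0.6175
det(I−A) = Σ_j (I−A)_1j·C_1j = (0.65)(0.8675) + (-0.20)(0.0200) + (-0.20)(0.1900) = 0.521875
adj(I−A) = Cᵀ =
  [ 0.8675   0.2600   0.2100]
  [ 0.0200   0.5775   0.0650]
  [ 0.1900   0.2675   0.6175]
(I − A)⁻¹ = adj(I−A) / det(I−A) ≈
  [   1.6623     0.4982     0.4024]
  [   0.0383     1.1066     0.1246]
  [   0.3641     0.5126     1.1832]
x = (I − A)⁻¹ d = adj(I−A)·d / det(I−A), with det(I−A) = 0.521875:
  x_T = (0.8675·460 + 0.2600·780 + 0.2100·180) / 0.521875 = 639.65 / 0.521875 ≈ 1225.7
  x_B = (0.0200·460 + 0.5775·780 + 0.0650·180) / 0.521875 = 471.35 / 0.521875 ≈ 903.2
  x_P = (0.1900·460 + 0.2675·780 + 0.6175·180) / 0.521875 = 407.20 / 0.521875 ≈ 780.3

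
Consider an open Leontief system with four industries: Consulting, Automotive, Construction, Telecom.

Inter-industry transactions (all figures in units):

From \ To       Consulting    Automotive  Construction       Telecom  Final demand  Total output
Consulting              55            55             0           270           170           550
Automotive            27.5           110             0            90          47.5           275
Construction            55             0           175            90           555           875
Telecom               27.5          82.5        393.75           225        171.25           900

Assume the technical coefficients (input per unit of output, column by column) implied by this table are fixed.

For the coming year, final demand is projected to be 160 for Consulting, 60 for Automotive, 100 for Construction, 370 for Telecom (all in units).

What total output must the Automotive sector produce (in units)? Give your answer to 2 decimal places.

Technical coefficients a_ij = z_ij / X_j:
  a_11 = 55/550 = 0.10, a_21 = 27.5/550 = 0.05, a_31 = 55/550 = 0.10, a_41 = 27.5/550 = 0.05
  a_12 = 55/275 = 0.20, a_22 = 110/275 = 0.40, a_32 = 0/275 = 0.00, a_42 = 82.5/275 = 0.30
  a_13 = 0/875 = 0.00, a_23 = 0/875 = 0.00, a_33 = 175/875 = 0.20, a_43 = 393.75/875 = 0.45
  a_14 = 270/900 = 0.30, a_24 = 90/900 = 0.10, a_34 = 90/900 = 0.10, a_44 = 225/900 = 0.25
I − A =
  [   0.90    -0.20     0.00    -0.30]
  [  -0.05     0.60     0.00    -0.10]
  [  -0.10     0.00     0.80    -0.10]
  [  -0.05    -0.30    -0.45     0.75]
Compute the cofactors C_ij = (−1)^(i+j)·(3×3 minor ij) of I−A; the adjugate is their transpose:
adj(I−A) = Cᵀ =
  [ 0.30900   0.18300   0.09000   0.16000]
  [ 0.03625   0.47400   0.04725   0.08400]
  [ 0.04650   0.05200   0.35600   0.07300]
  [ 0.06300   0.23300   0.23850   0.42400]
det(I−A) = Σ_j (I−A)_1j·C_1j = (0.90)(0.30900) + (-0.20)(0.03625) + (0.00)(0.04650) + (-0.30)(0.06300) = 0.25195
(I − A)⁻¹ = adj(I−A) / det(I−A) ≈
  [   1.2264     0.7263     0.3572     0.6350]
  [   0.1439     1.8813     0.1875     0.3334]
  [   0.1846     0.2064     1.4130     0.2897]
  [   0.2500     0.9248     0.9466     1.6829]
x = (I − A)⁻¹ d = adj(I−A)·d / det(I−A), with det(I−A) = 0.25195:
  x_1 = (0.30900·160 + 0.18300·60 + 0.09000·100 + 0.16000·370) / 0.25195 = 128.62 / 0.25195 ≈ 510.50
  x_2 = (0.03625·160 + 0.47400·60 + 0.04725·100 + 0.08400·370) / 0.25195 = 70.045 / 0.25195 ≈ 278.01
  x_3 = (0.04650·160 + 0.05200·60 + 0.35600·100 + 0.07300·370) / 0.25195 = 73.17 / 0.25195 ≈ 290.41
  x_4 = (0.06300·160 + 0.23300·60 + 0.23850·100 + 0.42400·370) / 0.25195 = 204.79 / 0.25195 ≈ 812.82

x_2 = 278.01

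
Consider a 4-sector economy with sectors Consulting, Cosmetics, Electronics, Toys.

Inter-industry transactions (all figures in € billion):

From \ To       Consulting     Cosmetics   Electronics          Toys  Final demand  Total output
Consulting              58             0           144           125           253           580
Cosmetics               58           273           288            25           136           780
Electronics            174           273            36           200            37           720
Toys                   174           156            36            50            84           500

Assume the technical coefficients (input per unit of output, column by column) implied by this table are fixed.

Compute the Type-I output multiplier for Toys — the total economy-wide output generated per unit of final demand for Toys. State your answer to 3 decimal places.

m_4 = 4.865

Technical coefficients a_ij = z_ij / X_j:
  a_11 = 58/580 = 0.10, a_21 = 58/580 = 0.10, a_31 = 174/580 = 0.30, a_41 = 174/580 = 0.30
  a_12 = 0/780 = 0.00, a_22 = 273/780 = 0.35, a_32 = 273/780 = 0.35, a_42 = 156/780 = 0.20
  a_13 = 144/720 = 0.20, a_23 = 288/720 = 0.40, a_33 = 36/720 = 0.05, a_43 = 36/720 = 0.05
  a_14 = 125/500 = 0.25, a_24 = 25/500 = 0.05, a_34 = 200/500 = 0.40, a_44 = 50/500 = 0.10
I − A =
  [   0.90     0.00    -0.20    -0.25]
  [  -0.10     0.65    -0.40    -0.05]
  [  -0.30    -0.35     0.95    -0.40]
  [  -0.30    -0.20    -0.05     0.90]
Compute the cofactors C_ij = (−1)^(i+j)·(3×3 minor ij) of I−A; the adjugate is their transpose:
adj(I−A) = Cᵀ =
  [ 0.374375   0.130875   0.143125   0.174875]
  [ 0.254500   0.598500   0.318500   0.245500]
  [ 0.295250   0.344250   0.463750   0.307250]
  [ 0.197750   0.195750   0.144250   0.383750]
det(I−A) = Σ_j (I−A)_1j·C_1j = (0.90)(0.374375) + (0.00)(0.254500) + (-0.20)(0.295250) + (-0.25)(0.197750) = 0.22845
(I − A)⁻¹ = adj(I−A) / det(I−A) ≈
  [   1.6388     0.5729     0.6265     0.7655]
  [   1.1140     2.6198     1.3942     1.0746]
  [   1.2924     1.5069     2.0300     1.3449]
  [   0.8656     0.8569     0.6314     1.6798]
The output multiplier for sector j is the column-j sum of the Leontief inverse (I − A)⁻¹ = adj(I−A) / det(I−A).
Column 4 of adj(I−A): (0.174875, 0.245500, 0.307250, 0.383750); det(I−A) = 0.22845.
m_4 = (0.174875 + 0.245500 + 0.307250 + 0.383750) / 0.22845 = 1.111375 / 0.22845 ≈ 4.865.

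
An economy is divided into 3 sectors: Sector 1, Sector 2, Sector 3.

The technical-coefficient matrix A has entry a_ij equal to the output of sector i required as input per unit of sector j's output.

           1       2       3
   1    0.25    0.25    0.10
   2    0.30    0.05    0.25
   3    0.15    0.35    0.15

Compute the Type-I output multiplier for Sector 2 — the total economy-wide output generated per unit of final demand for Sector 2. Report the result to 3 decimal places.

m_2 = 2.646

I − A =
  [   0.75    -0.25    -0.10]
  [  -0.30     0.95    -0.25]
  [  -0.15    -0.35     0.85]
Cofactors of I−A, C_ij = (−1)^(i+j)·(minor ij) (rows/columns in the sector order above):
  C_11 = (0.95)(0.85) − (-0.25)(-0.35) = 0.7200
  C_12 = −[(-0.30)(0.85) − (-0.25)(-0.15)] = 0.2925
  C_13 = (-0.30)(-0.35) − (0.95)(-0.15) = 0.2475
  C_21 = −[(-0.25)(0.85) − (-0.10)(-0.35)] = 0.2475
  C_22 = (0.75)(0.85) − (-0.10)(-0.15) = 0.6225
  C_23 = −[(0.75)(-0.35) − (-0.25)(-0.15)] = 0.3000
  C_31 = (-0.25)(-0.25) − (-0.10)(0.95) = 0.1575
  C_32 = −[(0.75)(-0.25) − (-0.10)(-0.30)] = 0.2175
  C_33 = (0.75)(0.95) − (-0.25)(-0.30) = 0.6375
det(I−A) = Σ_j (I−A)_1j·C_1j = (0.75)(0.7200) + (-0.25)(0.2925) + (-0.10)(0.2475) = 0.442125
adj(I−A) = Cᵀ =
  [ 0.7200   0.2475   0.1575]
  [ 0.2925   0.6225   0.2175]
  [ 0.2475   0.3000   0.6375]
(I − A)⁻¹ = adj(I−A) / det(I−A) ≈
  [   1.6285     0.5598     0.3562]
  [   0.6616     1.4080     0.4919]
  [   0.5598     0.6785     1.4419]
The output multiplier for sector j is the column-j sum of the Leontief inverse (I − A)⁻¹ = adj(I−A) / det(I−A).
Column 2 of adj(I−A): (0.2475, 0.6225, 0.3000); det(I−A) = 0.442125.
m_2 = (0.2475 + 0.6225 + 0.3000) / 0.442125 = 1.17 / 0.442125 ≈ 2.646.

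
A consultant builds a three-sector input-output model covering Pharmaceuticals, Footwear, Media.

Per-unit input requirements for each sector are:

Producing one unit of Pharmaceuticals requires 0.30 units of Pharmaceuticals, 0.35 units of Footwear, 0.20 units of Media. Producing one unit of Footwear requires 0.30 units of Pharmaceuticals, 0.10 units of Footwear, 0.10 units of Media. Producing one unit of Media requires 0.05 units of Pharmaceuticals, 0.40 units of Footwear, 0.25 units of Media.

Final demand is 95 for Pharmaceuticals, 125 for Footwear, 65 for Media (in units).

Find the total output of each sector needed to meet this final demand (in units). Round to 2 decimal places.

I − A =
  [   0.70    -0.30    -0.05]
  [  -0.35     0.90    -0.40]
  [  -0.20    -0.10     0.75]
Cofactors of I−A, C_ij = (−1)^(i+j)·(minor ij) (rows/columns in the sector order above):
  C_11 = (0.90)(0.75) − (-0.40)(-0.10) = 0.6350
  C_12 = −[(-0.35)(0.75) − (-0.40)(-0.20)] = 0.3425
  C_13 = (-0.35)(-0.10) − (0.90)(-0.20) = 0.2150
  C_21 = −[(-0.30)(0.75) − (-0.05)(-0.10)] = 0.2300
  C_22 = (0.70)(0.75) − (-0.05)(-0.20) = 0.5150
  C_23 = −[(0.70)(-0.10) − (-0.30)(-0.20)] = 0.1300
  C_31 = (-0.30)(-0.40) − (-0.05)(0.90) = 0.1650
  C_32 = −[(0.70)(-0.40) − (-0.05)(-0.35)] = 0.2975
  C_33 = (0.70)(0.90) − (-0.30)(-0.35) = 0.5250
det(I−A) = Σ_j (I−A)_1j·C_1j = (0.70)(0.6350) + (-0.30)(0.3425) + (-0.05)(0.2150) = 0.3310
adj(I−A) = Cᵀ =
  [ 0.6350   0.2300   0.1650]
  [ 0.3425   0.5150   0.2975]
  [ 0.2150   0.1300   0.5250]
(I − A)⁻¹ = adj(I−A) / det(I−A) ≈
  [   1.9184     0.6949     0.4985]
  [   1.0347     1.5559     0.8988]
  [   0.6495     0.3927     1.5861]
x = (I − A)⁻¹ d = adj(I−A)·d / det(I−A), with det(I−A) = 0.3310:
  x_P = (0.6350·95 + 0.2300·125 + 0.1650·65) / 0.3310 = 99.80 / 0.3310 ≈ 301.51
  x_F = (0.3425·95 + 0.5150·125 + 0.2975·65) / 0.3310 = 116.25 / 0.3310 ≈ 351.21
  x_M = (0.2150·95 + 0.1300·125 + 0.5250·65) / 0.3310 = 70.80 / 0.3310 ≈ 213.90

x_P = 301.51, x_F = 351.21, x_M = 213.90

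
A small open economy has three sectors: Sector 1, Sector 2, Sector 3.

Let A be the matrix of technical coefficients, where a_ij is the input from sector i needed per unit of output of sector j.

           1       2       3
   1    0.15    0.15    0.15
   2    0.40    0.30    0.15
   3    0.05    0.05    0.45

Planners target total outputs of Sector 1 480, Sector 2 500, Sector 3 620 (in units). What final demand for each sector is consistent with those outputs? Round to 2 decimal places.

I − A =
  [   0.85    -0.15    -0.15]
  [  -0.40     0.70    -0.15]
  [  -0.05    -0.05     0.55]
d = (I − A) x:
  d_1 = (+0.85)·480 + (-0.15)·500 + (-0.15)·620 = 240.00
  d_2 = (-0.40)·480 + (+0.70)·500 + (-0.15)·620 = 65.00
  d_3 = (-0.05)·480 + (-0.05)·500 + (+0.55)·620 = 292.00

d_1 = 240.00, d_2 = 65.00, d_3 = 292.00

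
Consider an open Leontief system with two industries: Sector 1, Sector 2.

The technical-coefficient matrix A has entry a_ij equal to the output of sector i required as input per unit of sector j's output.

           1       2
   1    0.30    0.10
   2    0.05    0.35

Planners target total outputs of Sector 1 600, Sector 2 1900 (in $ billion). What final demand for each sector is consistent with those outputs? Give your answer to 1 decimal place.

I − A =
  [   0.70    -0.10]
  [  -0.05     0.65]
d = (I − A) x:
  d_1 = (+0.70)·600 + (-0.10)·1900 = 230.0
  d_2 = (-0.05)·600 + (+0.65)·1900 = 1205.0

d_1 = 230.0, d_2 = 1205.0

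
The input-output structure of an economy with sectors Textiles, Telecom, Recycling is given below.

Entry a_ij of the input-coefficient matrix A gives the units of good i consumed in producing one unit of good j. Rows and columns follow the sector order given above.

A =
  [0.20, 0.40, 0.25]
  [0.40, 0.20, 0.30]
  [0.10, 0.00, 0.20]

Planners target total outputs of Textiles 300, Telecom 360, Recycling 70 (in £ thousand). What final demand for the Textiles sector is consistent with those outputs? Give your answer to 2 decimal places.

d_1 = 78.50

I − A =
  [   0.80    -0.40    -0.25]
  [  -0.40     0.80    -0.30]
  [  -0.10     0.00     0.80]
d = (I − A) x:
  d_1 = (+0.80)·300 + (-0.40)·360 + (-0.25)·70 = 78.50
  d_2 = (-0.40)·300 + (+0.80)·360 + (-0.30)·70 = 147.00
  d_3 = (-0.10)·300 + (+0.00)·360 + (+0.80)·70 = 26.00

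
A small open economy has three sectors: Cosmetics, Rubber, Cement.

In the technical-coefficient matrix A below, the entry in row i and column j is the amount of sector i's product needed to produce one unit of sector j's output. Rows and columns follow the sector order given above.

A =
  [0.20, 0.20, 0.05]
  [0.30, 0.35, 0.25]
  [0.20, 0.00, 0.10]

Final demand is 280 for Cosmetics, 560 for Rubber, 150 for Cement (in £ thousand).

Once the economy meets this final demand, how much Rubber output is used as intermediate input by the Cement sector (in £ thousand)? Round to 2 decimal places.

z_23 = 80.38

I − A =
  [   0.80    -0.20    -0.05]
  [  -0.30     0.65    -0.25]
  [  -0.20     0.00     0.90]
Cofactors of I−A, C_ij = (−1)^(i+j)·(minor ij) (rows/columns in the sector order above):
  C_11 = (0.65)(0.90) − (-0.25)(0.00) = 0.5850
  C_12 = −[(-0.30)(0.90) − (-0.25)(-0.20)] = 0.3200
  C_13 = (-0.30)(0.00) − (0.65)(-0.20) = 0.1300
  C_21 = −[(-0.20)(0.90) − (-0.05)(0.00)] = 0.1800
  C_22 = (0.80)(0.90) − (-0.05)(-0.20) = 0.7100
  C_23 = −[(0.80)(0.00) − (-0.20)(-0.20)] = 0.0400
  C_31 = (-0.20)(-0.25) − (-0.05)(0.65) = 0.0825
  C_32 = −[(0.80)(-0.25) − (-0.05)(-0.30)] = 0.2150
  C_33 = (0.80)(0.65) − (-0.20)(-0.30) = 0.4600
det(I−A) = Σ_j (I−A)_1j·C_1j = (0.80)(0.5850) + (-0.20)(0.3200) + (-0.05)(0.1300) = 0.3975
adj(I−A) = Cᵀ =
  [ 0.5850   0.1800   0.0825]
  [ 0.3200   0.7100   0.2150]
  [ 0.1300   0.0400   0.4600]
(I − A)⁻¹ = adj(I−A) / det(I−A) ≈
  [   1.4717     0.4528     0.2075]
  [   0.8050     1.7862     0.5409]
  [   0.3270     0.1006     1.1572]
First solve x = (I − A)⁻¹ d = adj(I−A)·d / det(I−A); in particular x_3 = (0.1300·280 + 0.0400·560 + 0.4600·150) / 0.3975 = 127.80 / 0.3975 ≈ 321.5094.
Intermediate flow from 2 to 3: z_23 = a_23 · x_3 = 0.25 × 127.80 / 0.3975 = 31.95 / 0.3975 ≈ 80.38.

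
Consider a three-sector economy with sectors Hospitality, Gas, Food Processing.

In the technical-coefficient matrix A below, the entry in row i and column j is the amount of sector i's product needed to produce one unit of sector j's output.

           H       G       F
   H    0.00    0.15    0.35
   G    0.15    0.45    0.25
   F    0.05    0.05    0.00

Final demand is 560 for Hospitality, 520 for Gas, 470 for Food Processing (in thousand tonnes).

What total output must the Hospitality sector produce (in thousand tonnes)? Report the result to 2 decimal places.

I − A =
  [   1.00    -0.15    -0.35]
  [  -0.15     0.55    -0.25]
  [  -0.05    -0.05     1.00]
Cofactors of I−A, C_ij = (−1)^(i+j)·(minor ij) (rows/columns in the sector order above):
  C_11 = (0.55)(1.00) − (-0.25)(-0.05) = 0.5375
  C_12 = −[(-0.15)(1.00) − (-0.25)(-0.05)] = 0.1625
  C_13 = (-0.15)(-0.05) − (0.55)(-0.05) = 0.0350
  C_21 = −[(-0.15)(1.00) − (-0.35)(-0.05)] = 0.1675
  C_22 = (1.00)(1.00) − (-0.35)(-0.05) = 0.9825
  C_23 = −[(1.00)(-0.05) − (-0.15)(-0.05)] = 0.0575
  C_31 = (-0.15)(-0.25) − (-0.35)(0.55) = 0.2300
  C_32 = −[(1.00)(-0.25) − (-0.35)(-0.15)] = 0.3025
  C_33 = (1.00)(0.55) − (-0.15)(-0.15) = 0.5275
det(I−A) = Σ_j (I−A)_1j·C_1j = (1.00)(0.5375) + (-0.15)(0.1625) + (-0.35)(0.0350) = 0.500875
adj(I−A) = Cᵀ =
  [ 0.5375   0.1675   0.2300]
  [ 0.1625   0.9825   0.3025]
  [ 0.0350   0.0575   0.5275]
(I − A)⁻¹ = adj(I−A) / det(I−A) ≈
  [   1.0731     0.3344     0.4592]
  [   0.3244     1.9616     0.6039]
  [   0.0699     0.1148     1.0532]
x = (I − A)⁻¹ d = adj(I−A)·d / det(I−A), with det(I−A) = 0.500875:
  x_H = (0.5375·560 + 0.1675·520 + 0.2300·470) / 0.500875 = 496.20 / 0.500875 ≈ 990.67
  x_G = (0.1625·560 + 0.9825·520 + 0.3025·470) / 0.500875 = 744.075 / 0.500875 ≈ 1485.55
  x_F = (0.0350·560 + 0.0575·520 + 0.5275·470) / 0.500875 = 297.425 / 0.500875 ≈ 593.81

x_H = 990.67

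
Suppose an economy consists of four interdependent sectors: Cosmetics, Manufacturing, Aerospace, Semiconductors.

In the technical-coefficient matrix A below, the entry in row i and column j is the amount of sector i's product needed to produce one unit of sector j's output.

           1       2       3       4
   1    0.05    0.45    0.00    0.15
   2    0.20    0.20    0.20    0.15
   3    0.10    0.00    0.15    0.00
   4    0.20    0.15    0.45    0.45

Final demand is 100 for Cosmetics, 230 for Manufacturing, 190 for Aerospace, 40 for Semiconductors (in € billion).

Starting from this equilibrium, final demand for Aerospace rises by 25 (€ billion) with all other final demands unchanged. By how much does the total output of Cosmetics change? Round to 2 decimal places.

Δx_1 = 14.09

I − A =
  [   0.95    -0.45     0.00    -0.15]
  [  -0.20     0.80    -0.20    -0.15]
  [  -0.10     0.00     0.85     0.00]
  [  -0.20    -0.15    -0.45     0.55]
Compute the cofactors C_ij = (−1)^(i+j)·(3×3 minor ij) of I−A; the adjugate is their transpose:
adj(I−A) = Cᵀ =
  [ 0.354875   0.229500   0.138375   0.159375]
  [ 0.136750   0.411875   0.176125   0.149625]
  [ 0.041750   0.027000   0.305125   0.018750]
  [ 0.200500   0.217875   0.348000   0.560500]
det(I−A) = Σ_j (I−A)_1j·C_1j = (0.95)(0.354875) + (-0.45)(0.136750) + (0.00)(0.041750) + (-0.15)(0.200500) = 0.24551875
(I − A)⁻¹ = adj(I−A) / det(I−A) ≈
  [   1.4454     0.9348     0.5636     0.6491]
  [   0.5570     1.6776     0.7174     0.6094]
  [   0.1700     0.1100     1.2428     0.0764]
  [   0.8166     0.8874     1.4174     2.2829]
Δx = (I − A)⁻¹ Δd with Δd having +25 in the Aerospace component and 0 elsewhere.
So Δx_1 = L_13 · (+25), where L_13 = adj(I−A)_13 / det(I−A) = 0.138375 / 0.24551875.
Δx_1 = 0.138375 × (+25) / 0.24551875 = 3.459375 / 0.24551875 ≈ 14.09.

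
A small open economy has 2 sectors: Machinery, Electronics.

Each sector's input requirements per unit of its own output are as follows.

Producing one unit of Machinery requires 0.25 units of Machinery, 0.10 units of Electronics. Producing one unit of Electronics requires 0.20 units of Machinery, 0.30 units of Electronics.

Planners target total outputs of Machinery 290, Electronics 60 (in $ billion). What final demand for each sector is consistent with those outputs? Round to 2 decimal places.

I − A =
  [   0.75    -0.20]
  [  -0.10     0.70]
d = (I − A) x:
  d_1 = (+0.75)·290 + (-0.20)·60 = 205.50
  d_2 = (-0.10)·290 + (+0.70)·60 = 13.00

d_1 = 205.50, d_2 = 13.00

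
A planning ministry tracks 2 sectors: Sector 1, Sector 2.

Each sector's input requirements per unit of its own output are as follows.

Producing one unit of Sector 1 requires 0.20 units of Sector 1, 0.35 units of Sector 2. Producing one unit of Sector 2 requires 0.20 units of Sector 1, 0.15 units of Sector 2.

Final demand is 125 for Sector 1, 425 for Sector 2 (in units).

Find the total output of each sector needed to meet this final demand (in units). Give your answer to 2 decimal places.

I − A =
  [   0.80    -0.20]
  [  -0.35     0.85]
det(I−A) = (0.80)(0.85) − (-0.20)(-0.35) = 0.6100
adj(I−A) = [[0.85, 0.20], [0.35, 0.80]]
(I − A)⁻¹ = adj(I−A) / det(I−A) ≈
  [   1.3934     0.3279]
  [   0.5738     1.3115]
x = (I − A)⁻¹ d = adj(I−A)·d / det(I−A), with det(I−A) = 0.6100:
  x_1 = (0.85·125 + 0.20·425) / 0.6100 = 191.25 / 0.6100 ≈ 313.52
  x_2 = (0.35·125 + 0.80·425) / 0.6100 = 383.75 / 0.6100 ≈ 629.10

x_1 = 313.52, x_2 = 629.10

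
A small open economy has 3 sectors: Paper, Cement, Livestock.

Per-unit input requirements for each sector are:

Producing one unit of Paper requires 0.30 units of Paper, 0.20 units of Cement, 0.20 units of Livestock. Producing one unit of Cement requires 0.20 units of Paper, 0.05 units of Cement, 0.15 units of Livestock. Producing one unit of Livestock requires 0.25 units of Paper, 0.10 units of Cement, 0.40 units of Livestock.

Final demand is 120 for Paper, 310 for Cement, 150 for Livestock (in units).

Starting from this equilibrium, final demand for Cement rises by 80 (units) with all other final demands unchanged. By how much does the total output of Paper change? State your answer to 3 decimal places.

Δx_P = 41.244

I − A =
  [   0.70    -0.20    -0.25]
  [  -0.20     0.95    -0.10]
  [  -0.20    -0.15     0.60]
Cofactors of I−A, C_ij = (−1)^(i+j)·(minor ij) (rows/columns in the sector order above):
  C_11 = (0.95)(0.60) − (-0.10)(-0.15) = 0.5550
  C_12 = −[(-0.20)(0.60) − (-0.10)(-0.20)] = 0.1400
  C_13 = (-0.20)(-0.15) − (0.95)(-0.20) = 0.2200
  C_21 = −[(-0.20)(0.60) − (-0.25)(-0.15)] = 0.1575
  C_22 = (0.70)(0.60) − (-0.25)(-0.20) = 0.3700
  C_23 = −[(0.70)(-0.15) − (-0.20)(-0.20)] = 0.1450
  C_31 = (-0.20)(-0.10) − (-0.25)(0.95) = 0.2575
  C_32 = −[(0.70)(-0.10) − (-0.25)(-0.20)] = 0.1200
  C_33 = (0.70)(0.95) − (-0.20)(-0.20) = 0.6250
det(I−A) = Σ_j (I−A)_1j·C_1j = (0.70)(0.5550) + (-0.20)(0.1400) + (-0.25)(0.2200) = 0.3055
adj(I−A) = Cᵀ =
  [ 0.5550   0.1575   0.2575]
  [ 0.1400   0.3700   0.1200]
  [ 0.2200   0.1450   0.6250]
(I − A)⁻¹ = adj(I−A) / det(I−A) ≈
  [   1.8167     0.5155     0.8429]
  [   0.4583     1.2111     0.3928]
  [   0.7201     0.4746     2.0458]
Δx = (I − A)⁻¹ Δd with Δd having +80 in the Cement component and 0 elsewhere.
So Δx_P = L_PC · (+80), where L_PC = adj(I−A)_PC / det(I−A) = 0.1575 / 0.3055.
Δx_P = 0.1575 × (+80) / 0.3055 = 12.60 / 0.3055 ≈ 41.244.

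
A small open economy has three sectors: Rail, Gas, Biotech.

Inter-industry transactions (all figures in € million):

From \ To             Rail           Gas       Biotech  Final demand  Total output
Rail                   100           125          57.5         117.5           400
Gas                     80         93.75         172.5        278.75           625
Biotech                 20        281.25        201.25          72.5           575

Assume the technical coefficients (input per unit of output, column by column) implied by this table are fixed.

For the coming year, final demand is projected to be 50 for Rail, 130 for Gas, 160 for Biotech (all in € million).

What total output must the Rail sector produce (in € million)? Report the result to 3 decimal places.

x_1 = 246.701

Technical coefficients a_ij = z_ij / X_j:
  a_11 = 100/400 = 0.25, a_21 = 80/400 = 0.20, a_31 = 20/400 = 0.05
  a_12 = 125/625 = 0.20, a_22 = 93.75/625 = 0.15, a_32 = 281.25/625 = 0.45
  a_13 = 57.5/575 = 0.10, a_23 = 172.5/575 = 0.30, a_33 = 201.25/575 = 0.35
I − A =
  [   0.75    -0.20    -0.10]
  [  -0.20     0.85    -0.30]
  [  -0.05    -0.45     0.65]
Cofactors of I−A, C_ij = (−1)^(i+j)·(minor ij) (rows/columns in the sector order above):
  C_11 = (0.85)(0.65) − (-0.30)(-0.45) = 0.4175
  C_12 = −[(-0.20)(0.65) − (-0.30)(-0.05)] = 0.1450
  C_13 = (-0.20)(-0.45) − (0.85)(-0.05) = 0.1325
  C_21 = −[(-0.20)(0.65) − (-0.10)(-0.45)] = 0.1750
  C_22 = (0.75)(0.65) − (-0.10)(-0.05) = 0.4825
  C_23 = −[(0.75)(-0.45) − (-0.20)(-0.05)] = 0.3475
  C_31 = (-0.20)(-0.30) − (-0.10)(0.85) = 0.1450
  C_32 = −[(0.75)(-0.30) − (-0.10)(-0.20)] = 0.2450
  C_33 = (0.75)(0.85) − (-0.20)(-0.20) = 0.5975
det(I−A) = Σ_j (I−A)_1j·C_1j = (0.75)(0.4175) + (-0.20)(0.1450) + (-0.10)(0.1325) = 0.270875
adj(I−A) = Cᵀ =
  [ 0.4175   0.1750   0.1450]
  [ 0.1450   0.4825   0.2450]
  [ 0.1325   0.3475   0.5975]
(I − A)⁻¹ = adj(I−A) / det(I−A) ≈
  [   1.5413     0.6461     0.5353]
  [   0.5353     1.7813     0.9045]
  [   0.4892     1.2829     2.2058]
x = (I − A)⁻¹ d = adj(I−A)·d / det(I−A), with det(I−A) = 0.270875:
  x_1 = (0.4175·50 + 0.1750·130 + 0.1450·160) / 0.270875 = 66.825 / 0.270875 ≈ 246.701
  x_2 = (0.1450·50 + 0.4825·130 + 0.2450·160) / 0.270875 = 109.175 / 0.270875 ≈ 403.046
  x_3 = (0.1325·50 + 0.3475·130 + 0.5975·160) / 0.270875 = 147.40 / 0.270875 ≈ 544.162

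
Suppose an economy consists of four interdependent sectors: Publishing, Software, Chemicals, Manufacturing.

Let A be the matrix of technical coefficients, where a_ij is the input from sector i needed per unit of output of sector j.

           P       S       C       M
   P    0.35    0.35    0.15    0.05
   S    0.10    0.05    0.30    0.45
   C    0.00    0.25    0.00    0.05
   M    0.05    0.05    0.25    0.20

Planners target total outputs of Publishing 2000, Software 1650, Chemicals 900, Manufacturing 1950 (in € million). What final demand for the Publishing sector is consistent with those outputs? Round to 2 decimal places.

d_P = 490.00

I − A =
  [   0.65    -0.35    -0.15    -0.05]
  [  -0.10     0.95    -0.30    -0.45]
  [   0.00    -0.25     1.00    -0.05]
  [  -0.05    -0.05    -0.25     0.80]
d = (I − A) x:
  d_P = (+0.65)·2000 + (-0.35)·1650 + (-0.15)·900 + (-0.05)·1950 = 490.00
  d_S = (-0.10)·2000 + (+0.95)·1650 + (-0.30)·900 + (-0.45)·1950 = 220.00
  d_C = (+0.00)·2000 + (-0.25)·1650 + (+1.00)·900 + (-0.05)·1950 = 390.00
  d_M = (-0.05)·2000 + (-0.05)·1650 + (-0.25)·900 + (+0.80)·1950 = 1152.50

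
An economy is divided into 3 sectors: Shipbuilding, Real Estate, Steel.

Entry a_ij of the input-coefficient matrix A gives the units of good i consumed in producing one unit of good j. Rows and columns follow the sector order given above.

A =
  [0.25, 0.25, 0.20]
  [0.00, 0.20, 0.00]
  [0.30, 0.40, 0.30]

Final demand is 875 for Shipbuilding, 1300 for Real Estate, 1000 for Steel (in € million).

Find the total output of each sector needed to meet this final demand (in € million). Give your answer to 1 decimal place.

x_1 = 2638.4, x_2 = 1625.0, x_3 = 3487.9

I − A =
  [   0.75    -0.25    -0.20]
  [   0.00     0.80     0.00]
  [  -0.30    -0.40     0.70]
Cofactors of I−A, C_ij = (−1)^(i+j)·(minor ij) (rows/columns in the sector order above):
  C_11 = (0.80)(0.70) − (0.00)(-0.40) = 0.5600
  C_12 = −[(0.00)(0.70) − (0.00)(-0.30)] = 0.0000
  C_13 = (0.00)(-0.40) − (0.80)(-0.30) = 0.2400
  C_21 = −[(-0.25)(0.70) − (-0.20)(-0.40)] = 0.2550
  C_22 = (0.75)(0.70) − (-0.20)(-0.30) = 0.4650
  C_23 = −[(0.75)(-0.40) − (-0.25)(-0.30)] = 0.3750
  C_31 = (-0.25)(0.00) − (-0.20)(0.80) = 0.1600
  C_32 = −[(0.75)(0.00) − (-0.20)(0.00)] = 0.0000
  C_33 = (0.75)(0.80) − (-0.25)(0.00) = 0.6000
det(I−A) = Σ_j (I−A)_1j·C_1j = (0.75)(0.5600) + (-0.25)(0.0000) + (-0.20)(0.2400) = 0.3720
adj(I−A) = Cᵀ =
  [ 0.5600   0.2550   0.1600]
  [ 0.0000   0.4650   0.0000]
  [ 0.2400   0.3750   0.6000]
(I − A)⁻¹ = adj(I−A) / det(I−A) ≈
  [   1.5054     0.6855     0.4301]
  [   0.0000     1.2500     0.0000]
  [   0.6452     1.0081     1.6129]
x = (I − A)⁻¹ d = adj(I−A)·d / det(I−A), with det(I−A) = 0.3720:
  x_1 = (0.5600·875 + 0.2550·1300 + 0.1600·1000) / 0.3720 = 981.50 / 0.3720 ≈ 2638.4
  x_2 = (0.0000·875 + 0.4650·1300 + 0.0000·1000) / 0.3720 = 604.50 / 0.3720 = 1625.0
  x_3 = (0.2400·875 + 0.3750·1300 + 0.6000·1000) / 0.3720 = 1297.50 / 0.3720 ≈ 3487.9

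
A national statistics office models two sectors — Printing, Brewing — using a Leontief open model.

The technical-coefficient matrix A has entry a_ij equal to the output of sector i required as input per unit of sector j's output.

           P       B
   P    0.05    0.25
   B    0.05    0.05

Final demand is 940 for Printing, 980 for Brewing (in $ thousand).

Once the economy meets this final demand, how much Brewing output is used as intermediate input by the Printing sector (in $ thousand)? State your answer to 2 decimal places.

I − A =
  [   0.95    -0.25]
  [  -0.05     0.95]
det(I−A) = (0.95)(0.95) − (-0.25)(-0.05) = 0.8900
adj(I−A) = [[0.95, 0.25], [0.05, 0.95]]
(I − A)⁻¹ = adj(I−A) / det(I−A) ≈
  [   1.0674     0.2809]
  [   0.0562     1.0674]
First solve x = (I − A)⁻¹ d = adj(I−A)·d / det(I−A); in particular x_P = (0.95·940 + 0.25·980) / 0.8900 = 1138.00 / 0.8900 ≈ 1278.6517.
Intermediate flow from B to P: z_BP = a_BP · x_P = 0.05 × 1138.00 / 0.8900 = 56.90 / 0.8900 ≈ 63.93.

z_BP = 63.93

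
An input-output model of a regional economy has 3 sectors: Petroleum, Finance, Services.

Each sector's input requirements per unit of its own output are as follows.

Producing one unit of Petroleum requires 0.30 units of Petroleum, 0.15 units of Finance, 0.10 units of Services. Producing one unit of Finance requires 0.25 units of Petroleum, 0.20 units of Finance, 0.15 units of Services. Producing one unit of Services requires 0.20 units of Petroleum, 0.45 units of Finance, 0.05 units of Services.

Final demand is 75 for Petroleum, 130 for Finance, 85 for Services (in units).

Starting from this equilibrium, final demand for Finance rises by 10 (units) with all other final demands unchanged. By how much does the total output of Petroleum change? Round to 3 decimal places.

I − A =
  [   0.70    -0.25    -0.20]
  [  -0.15     0.80    -0.45]
  [  -0.10    -0.15     0.95]
Cofactors of I−A, C_ij = (−1)^(i+j)·(minor ij) (rows/columns in the sector order above):
  C_11 = (0.80)(0.95) − (-0.45)(-0.15) = 0.6925
  C_12 = −[(-0.15)(0.95) − (-0.45)(-0.10)] = 0.1875
  C_13 = (-0.15)(-0.15) − (0.80)(-0.10) = 0.1025
  C_21 = −[(-0.25)(0.95) − (-0.20)(-0.15)] = 0.2675
  C_22 = (0.70)(0.95) − (-0.20)(-0.10) = 0.6450
  C_23 = −[(0.70)(-0.15) − (-0.25)(-0.10)] = 0.1300
  C_31 = (-0.25)(-0.45) − (-0.20)(0.80) = 0.2725
  C_32 = −[(0.70)(-0.45) − (-0.20)(-0.15)] = 0.3450
  C_33 = (0.70)(0.80) − (-0.25)(-0.15) = 0.5225
det(I−A) = Σ_j (I−A)_1j·C_1j = (0.70)(0.6925) + (-0.25)(0.1875) + (-0.20)(0.1025) = 0.417375
adj(I−A) = Cᵀ =
  [ 0.6925   0.2675   0.2725]
  [ 0.1875   0.6450   0.3450]
  [ 0.1025   0.1300   0.5225]
(I − A)⁻¹ = adj(I−A) / det(I−A) ≈
  [   1.6592     0.6409     0.6529]
  [   0.4492     1.5454     0.8266]
  [   0.2456     0.3115     1.2519]
Δx = (I − A)⁻¹ Δd with Δd having +10 in the Finance component and 0 elsewhere.
So Δx_P = L_PF · (+10), where L_PF = adj(I−A)_PF / det(I−A) = 0.2675 / 0.417375.
Δx_P = 0.2675 × (+10) / 0.417375 = 2.675 / 0.417375 ≈ 6.409.

Δx_P = 6.409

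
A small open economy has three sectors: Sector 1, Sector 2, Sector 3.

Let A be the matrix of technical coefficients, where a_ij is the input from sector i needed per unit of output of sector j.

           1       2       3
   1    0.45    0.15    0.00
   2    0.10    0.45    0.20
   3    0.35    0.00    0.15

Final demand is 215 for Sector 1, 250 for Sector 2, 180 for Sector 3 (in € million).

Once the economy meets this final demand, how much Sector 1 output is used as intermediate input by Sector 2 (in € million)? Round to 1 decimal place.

z_12 = 109.0

I − A =
  [   0.55    -0.15     0.00]
  [  -0.10     0.55    -0.20]
  [  -0.35     0.00     0.85]
Cofactors of I−A, C_ij = (−1)^(i+j)·(minor ij) (rows/columns in the sector order above):
  C_11 = (0.55)(0.85) − (-0.20)(0.00) = 0.4675
  C_12 = −[(-0.10)(0.85) − (-0.20)(-0.35)] = 0.1550
  C_13 = (-0.10)(0.00) − (0.55)(-0.35) = 0.1925
  C_21 = −[(-0.15)(0.85) − (0.00)(0.00)] = 0.1275
  C_22 = (0.55)(0.85) − (0.00)(-0.35) = 0.4675
  C_23 = −[(0.55)(0.00) − (-0.15)(-0.35)] = 0.0525
  C_31 = (-0.15)(-0.20) − (0.00)(0.55) = 0.0300
  C_32 = −[(0.55)(-0.20) − (0.00)(-0.10)] = 0.1100
  C_33 = (0.55)(0.55) − (-0.15)(-0.10) = 0.2875
det(I−A) = Σ_j (I−A)_1j·C_1j = (0.55)(0.4675) + (-0.15)(0.1550) + (0.00)(0.1925) = 0.233875
adj(I−A) = Cᵀ =
  [ 0.4675   0.1275   0.0300]
  [ 0.1550   0.4675   0.1100]
  [ 0.1925   0.0525   0.2875]
(I − A)⁻¹ = adj(I−A) / det(I−A) ≈
  [   1.9989     0.5452     0.1283]
  [   0.6627     1.9989     0.4703]
  [   0.8231     0.2245     1.2293]
First solve x = (I − A)⁻¹ d = adj(I−A)·d / det(I−A); in particular x_2 = (0.1550·215 + 0.4675·250 + 0.1100·180) / 0.233875 = 170.00 / 0.233875 ≈ 726.884.
Intermediate flow from 1 to 2: z_12 = a_12 · x_2 = 0.15 × 170.00 / 0.233875 = 25.50 / 0.233875 ≈ 109.0.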